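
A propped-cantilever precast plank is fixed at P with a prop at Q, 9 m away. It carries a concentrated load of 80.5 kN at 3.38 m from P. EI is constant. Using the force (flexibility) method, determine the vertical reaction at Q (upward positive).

Remove the prop at Q; the released (primary) structure is a cantilever built in at P.
Primary-structure tip deflection at Q by superposition:
  point load 80.5 at a = 3.38: Pa²(3L − a)/(6EI) = 3620/EI
Flexibility coefficient — unit upward force at Q: δ_{QQ} = L³/(3EI) = 243/EI.
Compatibility at Q: δ_0 − R_Q·δ_{QQ} = 0, so R_Q = 3620/243 = 14.9 kN.

R_Q = 14.9 kN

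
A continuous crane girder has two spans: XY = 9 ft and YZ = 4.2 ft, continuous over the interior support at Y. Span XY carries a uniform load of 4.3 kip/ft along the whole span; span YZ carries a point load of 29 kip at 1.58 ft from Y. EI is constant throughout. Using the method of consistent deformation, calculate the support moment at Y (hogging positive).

M_Y = 37.07 kip·ft

Release continuity at Y by inserting a hinge; the redundant is the internal moment M_Y. The primary structure is two simply-supported spans XY and YZ.
Discontinuity in slope at Y on the released structure — sum the simple-span end rotations:
  span XY: UDL 4.3: wL³/(24EI) = 130.6/EI
  span YZ: point load 29 at a = 1.58: Pab(L + b)/(6LEI) = 32.49/EI
  relative rotation θ_0 = (130.6 + 32.49)/EI = 163.1/EI
A unit hogging moment at Y produces rotation L₁/(3EI) + L₂/(3EI) = 4.4/EI.
Compatibility: M_Y·(L₁+L₂)/(3EI) = θ_0, giving M_Y = 37.07 kip·ft (hogging).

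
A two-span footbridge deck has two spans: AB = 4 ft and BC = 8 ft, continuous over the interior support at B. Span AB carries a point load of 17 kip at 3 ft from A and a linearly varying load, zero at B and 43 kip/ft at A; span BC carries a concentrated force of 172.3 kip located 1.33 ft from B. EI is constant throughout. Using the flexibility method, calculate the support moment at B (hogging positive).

Insert a hinge at B; M_B is the redundant, and each span becomes simply supported.
Rotations at B on the released spans (each span's end-slope, ×1/EI):
  span AB: point load 17 at a = 3: Pab(L + a)/(6LEI) = 14.88/EI
  span AB: triangular load, peak 43: 7w₀L³/(360EI) = 53.51/EI
  span BC: point load 172.3 at a = 1.33: Pab(L + b)/(6LEI) = 467.1/EI
  relative rotation θ_0 = (68.39 + 467.1)/EI = 535.5/EI
A unit hogging moment at B produces rotation L₁/(3EI) + L₂/(3EI) = 4/EI.
Compatibility: M_B·(L₁+L₂)/(3EI) = θ_0, giving M_B = 133.9 kip·ft (hogging).

M_B = 133.9 kip·ft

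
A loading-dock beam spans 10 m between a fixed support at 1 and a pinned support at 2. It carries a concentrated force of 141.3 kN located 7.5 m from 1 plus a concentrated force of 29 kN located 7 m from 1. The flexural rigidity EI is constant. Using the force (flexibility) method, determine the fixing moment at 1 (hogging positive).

M_1 = 205.2 kN·m

Take the reaction at 2 as the redundant and release it; the primary structure is a cantilever fixed at 1.
Primary-structure tip deflection at 2 by superposition:
  point load 141.3 at a = 7.5: Pa²(3L − a)/(6EI) = 29805/EI
  point load 29 at a = 7: Pa²(3L − a)/(6EI) = 5447/EI
  δ_0 = 35253/EI
Tip deflection under a unit load at 2: L³/(3EI) = 333.3/EI.
The prop prevents deflection at 2: R_2 = δ_0/δ_{22} = 35253/333.3 = 105.8 kN.
Moment equilibrium about 1: M_1 = Σ(load moments about 1) − R_2·L = 1263 − 105.8×10 = 205.2 kN·m.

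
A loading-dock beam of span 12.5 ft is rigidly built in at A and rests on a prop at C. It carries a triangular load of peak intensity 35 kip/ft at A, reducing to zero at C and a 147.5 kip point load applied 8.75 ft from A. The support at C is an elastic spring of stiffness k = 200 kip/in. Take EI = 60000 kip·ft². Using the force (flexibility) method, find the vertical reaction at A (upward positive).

R_A = 244.1 kip

Remove the prop at C; the released (primary) structure is a cantilever built in at A.
Downward deflection at the released point C due to the loads:
  triangular load, peak 35 at the fixed end: w₀L⁴/(30EI) = 28483/EI
  point load 147.5 at a = 8.75: Pa²(3L − a)/(6EI) = 54112/EI
  δ_0 = 82595/EI
Flexibility coefficient — unit upward force at C: δ_{CC} = L³/(3EI) = 651/EI.
With EI = 60000 kip·ft²: δ_0 = 1.3766 ft and δ_{CC} = 0.010851 ft/kip.
Compatibility — the spring shortens by R_C/k under the reaction it provides: δ_0 − R_C·δ_{CC} = R_C/k. With 1/k = 1/(200×12) ft/kip = 0.000417 ft/kip, R_C = δ_0 / (δ_{CC} + 1/k) = 1.3766 / (0.010851 + 0.000417) = 122.2 kip.
Vertical equilibrium: R_A = ΣP − R_C = 366.2 − 122.2 = 244.1 kip.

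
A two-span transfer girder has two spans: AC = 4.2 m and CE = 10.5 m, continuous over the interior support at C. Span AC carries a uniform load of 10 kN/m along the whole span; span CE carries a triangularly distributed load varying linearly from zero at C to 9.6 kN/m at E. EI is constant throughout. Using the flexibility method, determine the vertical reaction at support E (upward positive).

R_E = 28.8 kN

Release continuity at C by inserting a hinge; the redundant is the internal moment M_C. The primary structure is two simply-supported spans AC and CE.
Discontinuity in slope at C on the released structure — sum the simple-span end rotations:
  span AC: UDL 10: wL³/(24EI) = 30.87/EI
  span CE: triangular load, peak 9.6: 7w₀L³/(360EI) = 216.1/EI
  relative rotation θ_0 = (30.87 + 216.1)/EI = 247/EI
A unit hogging moment at C produces rotation L₁/(3EI) + L₂/(3EI) = 4.9/EI.
Compatibility: M_C·(L₁+L₂)/(3EI) = θ_0, giving M_C = 50.4 kN·m (hogging).
Span CE, ΣM about E: R_C^{CE}·10.5 = 176.4 + 50.4, so R_C^{CE} = 21.6 kN and R_E = 50.4 − 21.6 = 28.8 kN.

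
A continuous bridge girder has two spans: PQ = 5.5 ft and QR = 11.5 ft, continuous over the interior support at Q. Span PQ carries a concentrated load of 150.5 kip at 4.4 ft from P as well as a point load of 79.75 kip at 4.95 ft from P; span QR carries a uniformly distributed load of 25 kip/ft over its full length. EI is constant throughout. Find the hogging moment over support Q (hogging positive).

M_Q = 330.3 kip·ft

Take M_Q as the redundant. Released structure: two simple spans PQ and QR with a hinge at Q.
Discontinuity in slope at Q on the released structure — sum the simple-span end rotations:
  span PQ: point load 150.5 at a = 4.4: Pab(L + a)/(6LEI) = 218.5/EI
  span PQ: point load 79.75 at a = 4.95: Pab(L + a)/(6LEI) = 68.75/EI
  span QR: UDL 25: wL³/(24EI) = 1584/EI
  relative rotation θ_0 = (287.3 + 1584)/EI = 1872/EI
A unit hogging moment at Q produces rotation L₁/(3EI) + L₂/(3EI) = 5.667/EI.
Slope continuity at Q: θ_0 = M_Q·5.667/EI, so M_Q = 1872/5.667 = 330.3 kip·ft (hogging).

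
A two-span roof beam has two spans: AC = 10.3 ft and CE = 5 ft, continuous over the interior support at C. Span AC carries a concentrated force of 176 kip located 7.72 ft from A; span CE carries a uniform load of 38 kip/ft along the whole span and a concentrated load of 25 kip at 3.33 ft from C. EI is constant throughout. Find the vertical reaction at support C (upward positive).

R_C = 308.1 kip

Insert a hinge at C; M_C is the redundant, and each span becomes simply supported.
End slopes at the hinge C, treating each span as simply supported:
  span AC: point load 176 at a = 7.72: Pab(L + a)/(6LEI) = 1022/EI
  span CE: UDL 38: wL³/(24EI) = 197.9/EI
  span CE: point load 25 at a = 3.33: Pab(L + b)/(6LEI) = 30.91/EI
  relative rotation θ_0 = (1022 + 228.8)/EI = 1251/EI
A unit hogging moment at C produces rotation L₁/(3EI) + L₂/(3EI) = 5.1/EI.
Compatibility: M_C·(L₁+L₂)/(3EI) = θ_0, giving M_C = 245.3 kip·ft (hogging).
Span AC, ΣM about A with M_C applied at C: R_C^{AC}·10.3 = 1359 + 245.3, so R_C^{AC} = 155.7 kip and R_A = 176 − 155.7 = 20.27 kip.
Span CE, ΣM about E: R_C^{CE}·5 = 516.8 + 245.3, so R_C^{CE} = 152.4 kip and R_E = 215 − 152.4 = 62.59 kip.
R_C = 155.7 + 152.4 = 308.1 kip.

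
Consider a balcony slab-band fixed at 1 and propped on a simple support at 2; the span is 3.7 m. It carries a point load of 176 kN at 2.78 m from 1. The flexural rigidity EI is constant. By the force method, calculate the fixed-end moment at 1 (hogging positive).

M_1 = 75.95 kN·m

Choose R_2 as the redundant. The primary structure is the cantilever fixed at 1.
Deflection at 2 on the released cantilever, summing each load's contribution:
  point load 176 at a = 2.78: Pa²(3L − a)/(6EI) = 1886/EI
Tip deflection under a unit load at 2: L³/(3EI) = 16.88/EI.
The prop prevents deflection at 2: R_2 = δ_0/δ_{22} = 1886/16.88 = 111.7 kN.
Moment equilibrium about 1: M_1 = Σ(load moments about 1) − R_2·L = 489.3 − 111.7×3.7 = 75.95 kN·m.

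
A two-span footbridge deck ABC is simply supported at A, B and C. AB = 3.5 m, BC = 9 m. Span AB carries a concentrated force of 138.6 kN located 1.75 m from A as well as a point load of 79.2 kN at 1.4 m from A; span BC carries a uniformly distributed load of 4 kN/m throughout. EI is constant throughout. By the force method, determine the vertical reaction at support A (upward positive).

R_A = 97.49 kN

Insert a hinge at B; M_B is the redundant, and each span becomes simply supported.
Discontinuity in slope at B on the released structure — sum the simple-span end rotations:
  span AB: point load 138.6 at a = 1.75: Pab(L + a)/(6LEI) = 106.1/EI
  span AB: point load 79.2 at a = 1.4: Pab(L + a)/(6LEI) = 54.33/EI
  span BC: UDL 4: wL³/(24EI) = 121.5/EI
  relative rotation θ_0 = (160.4 + 121.5)/EI = 281.9/EI
A unit hogging moment at B produces rotation L₁/(3EI) + L₂/(3EI) = 4.167/EI.
Compatibility: M_B·(L₁+L₂)/(3EI) = θ_0, giving M_B = 67.67 kN·m (hogging).
Span AB, ΣM about A with M_B applied at B: R_B^{AB}·3.5 = 353.4 + 67.67, so R_B^{AB} = 120.3 kN and R_A = 217.8 − 120.3 = 97.49 kN.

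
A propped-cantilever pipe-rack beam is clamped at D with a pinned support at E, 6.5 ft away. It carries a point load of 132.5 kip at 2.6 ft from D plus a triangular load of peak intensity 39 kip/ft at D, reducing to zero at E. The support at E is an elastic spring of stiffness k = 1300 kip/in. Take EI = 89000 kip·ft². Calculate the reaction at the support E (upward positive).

R_E = 49.81 kip

Release the roller at E. Primary structure: cantilever fixed at D.
Primary-structure tip deflection at E by superposition:
  point load 132.5 at a = 2.6: Pa²(3L − a)/(6EI) = 2523/EI
  triangular load, peak 39 at the fixed end: w₀L⁴/(30EI) = 2321/EI
  δ_0 = 4843/EI
Tip deflection under a unit load at E: L³/(3EI) = 91.54/EI.
With EI = 89000 kip·ft²: δ_0 = 0.054421 ft and δ_{EE} = 0.001029 ft/kip.
Compatibility — the spring shortens by R_E/k under the reaction it provides: δ_0 − R_E·δ_{EE} = R_E/k. With 1/k = 1/(1300×12) ft/kip = 0.000064 ft/kip, R_E = δ_0 / (δ_{EE} + 1/k) = 0.054421 / (0.001029 + 0.000064) = 49.81 kip.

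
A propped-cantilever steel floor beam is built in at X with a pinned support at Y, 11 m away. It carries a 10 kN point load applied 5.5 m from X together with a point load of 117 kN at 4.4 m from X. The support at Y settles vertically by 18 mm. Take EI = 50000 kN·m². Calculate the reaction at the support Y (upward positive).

R_Y = 25.43 kN

Take the reaction at Y as the redundant and release it; the primary structure is a cantilever fixed at X.
Downward deflection at the released point Y due to the loads:
  point load 10 at a = 5.5: Pa²(3L − a)/(6EI) = 1386/EI
  point load 117 at a = 4.4: Pa²(3L − a)/(6EI) = 10797/EI
  δ_0 = 12184/EI
Tip deflection under a unit load at Y: L³/(3EI) = 443.7/EI.
With EI = 50000 kN·m²: δ_0 = 0.24367 m and δ_{YY} = 0.008873 m/kN.
Compatibility — the beam at Y must follow the support down by 0.018 m: δ_0 − R_Y·δ_{YY} = 0.018, so R_Y = (0.24367 − 0.018)/0.008873 = 25.43 kN.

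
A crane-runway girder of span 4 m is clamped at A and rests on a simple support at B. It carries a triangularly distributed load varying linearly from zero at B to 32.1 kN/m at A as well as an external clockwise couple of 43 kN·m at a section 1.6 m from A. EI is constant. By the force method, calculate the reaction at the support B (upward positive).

Take the reaction at B as the redundant and release it; the primary structure is a cantilever fixed at A.
Free-end deflection of the primary structure under the applied loading (downward +):
  triangular load, peak 32.1 at the fixed end: w₀L⁴/(30EI) = 273.9/EI
  clockwise couple 43 at a = 1.6: M₀a(2L − a)/(2EI) = 220.2/EI
  δ_0 = 494.1/EI
Tip deflection under a unit load at B: L³/(3EI) = 21.33/EI.
Compatibility at B: δ_0 − R_B·δ_{BB} = 0, so R_B = 494.1/21.33 = 23.16 kN.

R_B = 23.16 kN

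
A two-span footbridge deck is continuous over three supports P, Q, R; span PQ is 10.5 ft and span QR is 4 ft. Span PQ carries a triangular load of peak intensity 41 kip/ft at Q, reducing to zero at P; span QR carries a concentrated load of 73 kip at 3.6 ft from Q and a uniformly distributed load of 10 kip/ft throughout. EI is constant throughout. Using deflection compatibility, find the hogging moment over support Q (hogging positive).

Release continuity at Q by inserting a hinge; the redundant is the internal moment M_Q. The primary structure is two simply-supported spans PQ and QR.
Rotations at Q on the released spans (each span's end-slope, ×1/EI):
  span PQ: triangular load, peak 41: w₀L³/(45EI) = 1055/EI
  span QR: point load 73 at a = 3.6: Pab(L + b)/(6LEI) = 19.27/EI
  span QR: UDL 10: wL³/(24EI) = 26.67/EI
  relative rotation θ_0 = (1055 + 45.94)/EI = 1101/EI
A unit hogging moment at Q produces rotation L₁/(3EI) + L₂/(3EI) = 4.833/EI.
Compatibility: M_Q·(L₁+L₂)/(3EI) = θ_0, giving M_Q = 227.7 kip·ft (hogging).

M_Q = 227.7 kip·ft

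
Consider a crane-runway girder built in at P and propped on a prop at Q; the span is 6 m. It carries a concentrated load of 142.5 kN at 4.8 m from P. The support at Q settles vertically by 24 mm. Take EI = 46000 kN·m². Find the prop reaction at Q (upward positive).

R_Q = 84.99 kN

Release the roller at Q. Primary structure: cantilever fixed at P.
Downward deflection at the released point Q due to the loads:
  point load 142.5 at a = 4.8: Pa²(3L − a)/(6EI) = 7223/EI
Tip deflection under a unit load at Q: L³/(3EI) = 72/EI.
With EI = 46000 kN·m²: δ_0 = 0.15702 m and δ_{QQ} = 0.001565 m/kN.
Compatibility — the beam at Q must follow the support down by 0.024 m: δ_0 − R_Q·δ_{QQ} = 0.024, so R_Q = (0.15702 − 0.024)/0.001565 = 84.99 kN.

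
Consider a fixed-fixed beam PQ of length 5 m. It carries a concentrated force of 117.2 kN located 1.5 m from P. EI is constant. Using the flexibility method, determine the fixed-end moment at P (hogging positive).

Release both end moments; the primary structure is a simply-supported span PQ with redundants M_P and M_Q.
End rotations of the released simple span under the applied load (×1/EI):
  at P: point load 117.2 at a = 1.5: Pab(L + b)/(6LEI) = 174.3/EI
  at Q: point load 117.2 at a = 1.5: Pab(L + a)/(6LEI) = 133.3/EI
  θ_P0 = 174.3/EI,  θ_Q0 = 133.3/EI
Flexibility coefficients: a unit moment at one end gives L/(3EI) there and L/(6EI) at the far end, so f₁₁ = f₂₂ = 1.667/EI and f₁₂ = f₂₁ = 0.8333/EI.
Compatibility — zero rotation at each built-in end:
  1.667 M_P + 0.8333 M_Q = 174.3
  0.8333 M_P + 1.667 M_Q = 133.3
Solving the pair gives M_P = 86.14 kN·m and M_Q = 36.92 kN·m (hogging).

M_P = 86.14 kN·m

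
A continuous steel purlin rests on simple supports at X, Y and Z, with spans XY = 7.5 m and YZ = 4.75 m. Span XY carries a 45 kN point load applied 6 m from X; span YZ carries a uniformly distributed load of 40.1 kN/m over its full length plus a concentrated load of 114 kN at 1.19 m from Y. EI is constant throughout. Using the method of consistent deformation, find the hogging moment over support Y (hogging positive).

M_Y = 108.1 kN·m

Take M_Y as the redundant. Released structure: two simple spans XY and YZ with a hinge at Y.
End slopes at the hinge Y, treating each span as simply supported:
  span XY: point load 45 at a = 6: Pab(L + a)/(6LEI) = 121.5/EI
  span YZ: UDL 40.1: wL³/(24EI) = 179.1/EI
  span YZ: point load 114 at a = 1.19: Pab(L + b)/(6LEI) = 140.8/EI
  relative rotation θ_0 = (121.5 + 319.9)/EI = 441.4/EI
A unit hogging moment at Y produces rotation L₁/(3EI) + L₂/(3EI) = 4.083/EI.
Slope continuity at Y: θ_0 = M_Y·4.083/EI, so M_Y = 441.4/4.083 = 108.1 kN·m (hogging).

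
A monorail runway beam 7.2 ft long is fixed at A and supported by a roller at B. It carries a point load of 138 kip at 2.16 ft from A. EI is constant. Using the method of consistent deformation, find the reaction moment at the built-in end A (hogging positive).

M_A = 177.4 kip·ft

Remove the prop at B; the released (primary) structure is a cantilever built in at A.
Primary-structure tip deflection at B by superposition:
  point load 138 at a = 2.16: Pa²(3L − a)/(6EI) = 2086/EI
Flexibility coefficient — unit upward force at B: δ_{BB} = L³/(3EI) = 124.4/EI.
Compatibility at B: δ_0 − R_B·δ_{BB} = 0, so R_B = 2086/124.4 = 16.77 kip.
Moment equilibrium about A: M_A = Σ(load moments about A) − R_B·L = 298.1 − 16.77×7.2 = 177.4 kip·ft.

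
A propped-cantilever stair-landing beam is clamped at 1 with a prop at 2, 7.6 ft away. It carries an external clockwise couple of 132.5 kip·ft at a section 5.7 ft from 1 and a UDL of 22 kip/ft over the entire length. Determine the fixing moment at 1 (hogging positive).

M_1 = 105 kip·ft

Take the reaction at 2 as the redundant and release it; the primary structure is a cantilever fixed at 1.
Deflection at 2 on the released cantilever, summing each load's contribution:
  clockwise couple 132.5 at a = 5.7: M₀a(2L − a)/(2EI) = 3587/EI
  UDL 22: wL⁴/(8EI) = 9175/EI
  δ_0 = 12762/EI
Flexibility coefficient — unit upward force at 2: δ_{22} = L³/(3EI) = 146.3/EI.
Compatibility at 2: δ_0 − R_2·δ_{22} = 0, so R_2 = 12762/146.3 = 87.22 kip.
Moment equilibrium about 1: M_1 = Σ(load moments about 1) − R_2·L = 767.9 − 87.22×7.6 = 105 kip·ft.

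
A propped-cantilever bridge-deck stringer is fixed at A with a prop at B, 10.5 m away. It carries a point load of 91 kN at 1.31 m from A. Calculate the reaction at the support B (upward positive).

Remove the prop at B; the released (primary) structure is a cantilever built in at A.
Free-end deflection of the primary structure under the applied loading (downward +):
  point load 91 at a = 1.31: Pa²(3L − a)/(6EI) = 785.8/EI
Flexibility coefficient — unit upward force at B: δ_{BB} = L³/(3EI) = 385.9/EI.
The prop prevents deflection at B: R_B = δ_0/δ_{BB} = 785.8/385.9 = 2.036 kN.

R_B = 2.036 kN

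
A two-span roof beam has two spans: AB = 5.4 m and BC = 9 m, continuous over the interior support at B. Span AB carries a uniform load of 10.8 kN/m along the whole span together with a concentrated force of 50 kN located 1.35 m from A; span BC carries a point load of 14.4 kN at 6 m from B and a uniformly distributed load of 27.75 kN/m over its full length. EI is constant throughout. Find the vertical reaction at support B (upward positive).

Release continuity at B by inserting a hinge; the redundant is the internal moment M_B. The primary structure is two simply-supported spans AB and BC.
Rotations at B on the released spans (each span's end-slope, ×1/EI):
  span AB: UDL 10.8: wL³/(24EI) = 70.86/EI
  span AB: point load 50 at a = 1.35: Pab(L + a)/(6LEI) = 56.95/EI
  span BC: point load 14.4 at a = 6: Pab(L + b)/(6LEI) = 57.6/EI
  span BC: UDL 27.75: wL³/(24EI) = 842.9/EI
  relative rotation θ_0 = (127.8 + 900.5)/EI = 1028/EI
A unit hogging moment at B produces rotation L₁/(3EI) + L₂/(3EI) = 4.8/EI.
Slope continuity at B: θ_0 = M_B·4.8/EI, so M_B = 1028/4.8 = 214.2 kN·m (hogging).
Span AB, ΣM about A with M_B applied at B: R_B^{AB}·5.4 = 225 + 214.2, so R_B^{AB} = 81.33 kN and R_A = 108.3 − 81.33 = 26.99 kN.
Span BC, ΣM about C: R_B^{BC}·9 = 1167 + 214.2, so R_B^{BC} = 153.5 kN and R_C = 264.1 − 153.5 = 110.7 kN.
R_B = 81.33 + 153.5 = 234.8 kN.

R_B = 234.8 kN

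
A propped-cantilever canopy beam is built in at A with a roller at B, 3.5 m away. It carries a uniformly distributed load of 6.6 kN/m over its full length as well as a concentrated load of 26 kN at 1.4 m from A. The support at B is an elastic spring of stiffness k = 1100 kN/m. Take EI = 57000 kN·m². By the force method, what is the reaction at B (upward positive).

Choose R_B as the redundant. The primary structure is the cantilever fixed at A.
Primary-structure tip deflection at B by superposition:
  UDL 6.6: wL⁴/(8EI) = 123.8/EI
  point load 26 at a = 1.4: Pa²(3L − a)/(6EI) = 77.29/EI
  δ_0 = 201.1/EI
Flexibility coefficient — unit upward force at B: δ_{BB} = L³/(3EI) = 14.29/EI.
With EI = 57000 kN·m²: δ_0 = 0.003528 m and δ_{BB} = 0.000251 m/kN.
Compatibility — the spring shortens by R_B/k under the reaction it provides: δ_0 − R_B·δ_{BB} = R_B/k. With 1/k = 0.000909 m/kN, R_B = δ_0 / (δ_{BB} + 1/k) = 0.003528 / (0.000251 + 0.000909) = 3.042 kN.

R_B = 3.042 kN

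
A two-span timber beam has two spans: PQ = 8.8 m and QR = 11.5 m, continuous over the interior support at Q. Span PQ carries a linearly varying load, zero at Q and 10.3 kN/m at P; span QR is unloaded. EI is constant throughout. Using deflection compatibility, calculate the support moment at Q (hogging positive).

Insert a hinge at Q; M_Q is the redundant, and each span becomes simply supported.
End slopes at the hinge Q, treating each span as simply supported:
  span PQ: triangular load, peak 10.3: 7w₀L³/(360EI) = 136.5/EI
  relative rotation θ_0 = (136.5 + 0)/EI = 136.5/EI
A unit hogging moment at Q produces rotation L₁/(3EI) + L₂/(3EI) = 6.767/EI.
Slope continuity at Q: θ_0 = M_Q·6.767/EI, so M_Q = 136.5/6.767 = 20.17 kN·m (hogging).

M_Q = 20.17 kN·m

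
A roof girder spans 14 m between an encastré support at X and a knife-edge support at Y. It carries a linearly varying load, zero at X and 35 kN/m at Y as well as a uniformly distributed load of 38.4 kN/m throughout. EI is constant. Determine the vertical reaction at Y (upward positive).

Take the reaction at Y as the redundant and release it; the primary structure is a cantilever fixed at X.
Deflection at Y on the released cantilever, summing each load's contribution:
  triangular load, peak 35 at the free end: 11w₀L⁴/(120EI) = 123251/EI
  UDL 38.4: wL⁴/(8EI) = 184397/EI
  δ_0 = 307648/EI
Flexibility coefficient — unit upward force at Y: δ_{YY} = L³/(3EI) = 914.7/EI.
The prop prevents deflection at Y: R_Y = δ_0/δ_{YY} = 307648/914.7 = 336.4 kN.

R_Y = 336.4 kN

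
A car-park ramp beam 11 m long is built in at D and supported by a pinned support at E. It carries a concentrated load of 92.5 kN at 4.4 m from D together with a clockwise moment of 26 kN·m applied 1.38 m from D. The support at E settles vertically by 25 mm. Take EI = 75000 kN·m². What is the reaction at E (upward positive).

R_E = 15.85 kN

Release the roller at E. Primary structure: cantilever fixed at D.
Deflection at E on the released cantilever, summing each load's contribution:
  point load 92.5 at a = 4.4: Pa²(3L − a)/(6EI) = 8536/EI
  clockwise couple 26 at a = 1.38: M₀a(2L − a)/(2EI) = 369.9/EI
  δ_0 = 8906/EI
Flexibility coefficient — unit upward force at E: δ_{EE} = L³/(3EI) = 443.7/EI.
With EI = 75000 kN·m²: δ_0 = 0.11875 m and δ_{EE} = 0.005916 m/kN.
Compatibility — the beam at E must follow the support down by 0.025 m: δ_0 − R_E·δ_{EE} = 0.025, so R_E = (0.11875 − 0.025)/0.005916 = 15.85 kN.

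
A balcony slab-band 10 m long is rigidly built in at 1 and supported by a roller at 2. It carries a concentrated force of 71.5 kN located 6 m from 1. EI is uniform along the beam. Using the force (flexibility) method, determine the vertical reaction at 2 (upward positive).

Take the reaction at 2 as the redundant and release it; the primary structure is a cantilever fixed at 1.
Deflection at 2 on the released cantilever, summing each load's contribution:
  point load 71.5 at a = 6: Pa²(3L − a)/(6EI) = 10296/EI
Flexibility coefficient — unit upward force at 2: δ_{22} = L³/(3EI) = 333.3/EI.
Compatibility at 2: δ_0 − R_2·δ_{22} = 0, so R_2 = 10296/333.3 = 30.89 kN.

R_2 = 30.89 kN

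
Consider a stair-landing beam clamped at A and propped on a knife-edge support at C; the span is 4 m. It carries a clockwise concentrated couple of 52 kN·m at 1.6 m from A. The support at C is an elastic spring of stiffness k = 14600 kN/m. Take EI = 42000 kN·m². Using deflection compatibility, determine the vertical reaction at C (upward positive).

Remove the prop at C; the released (primary) structure is a cantilever built in at A.
Free-end deflection of the primary structure under the applied loading (downward +):
  clockwise couple 52 at a = 1.6: M₀a(2L − a)/(2EI) = 266.2/EI
Tip deflection under a unit load at C: L³/(3EI) = 21.33/EI.
With EI = 42000 kN·m²: δ_0 = 0.006339 m and δ_{CC} = 0.000508 m/kN.
Compatibility — the spring shortens by R_C/k under the reaction it provides: δ_0 − R_C·δ_{CC} = R_C/k. With 1/k = 0.000068 m/kN, R_C = δ_0 / (δ_{CC} + 1/k) = 0.006339 / (0.000508 + 0.000068) = 11 kN.

R_C = 11 kN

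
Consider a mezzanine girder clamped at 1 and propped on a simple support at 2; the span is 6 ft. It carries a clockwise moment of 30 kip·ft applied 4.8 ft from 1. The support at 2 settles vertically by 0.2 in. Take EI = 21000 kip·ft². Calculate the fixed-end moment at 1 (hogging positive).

M_1 = 15.97 kip·ft

Take the reaction at 2 as the redundant and release it; the primary structure is a cantilever fixed at 1.
Primary-structure tip deflection at 2 by superposition:
  clockwise couple 30 at a = 4.8: M₀a(2L − a)/(2EI) = 518.4/EI
Flexibility coefficient — unit upward force at 2: δ_{22} = L³/(3EI) = 72/EI.
With EI = 21000 kip·ft²: δ_0 = 0.024686 ft and δ_{22} = 0.003429 ft/kip.
Compatibility — the beam at 2 must follow the support down by 0.01667 ft: δ_0 − R_2·δ_{22} = 0.01667, so R_2 = (0.024686 − 0.01667)/0.003429 = 2.339 kip.
Moment equilibrium about 1: M_1 = Σ(load moments about 1) − R_2·L = 30 − 2.339×6 = 15.97 kip·ft.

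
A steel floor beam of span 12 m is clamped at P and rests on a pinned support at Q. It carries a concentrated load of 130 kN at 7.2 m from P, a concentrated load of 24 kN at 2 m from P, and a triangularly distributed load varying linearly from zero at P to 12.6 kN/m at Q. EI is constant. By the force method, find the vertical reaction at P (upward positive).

Take the reaction at Q as the redundant and release it; the primary structure is a cantilever fixed at P.
Primary-structure tip deflection at Q by superposition:
  point load 130 at a = 7.2: Pa²(3L − a)/(6EI) = 32348/EI
  point load 24 at a = 2: Pa²(3L − a)/(6EI) = 544/EI
  triangular load, peak 12.6 at the free end: 11w₀L⁴/(120EI) = 23950/EI
  δ_0 = 56842/EI
Flexibility coefficient — unit upward force at Q: δ_{QQ} = L³/(3EI) = 576/EI.
Compatibility at Q: δ_0 − R_Q·δ_{QQ} = 0, so R_Q = 56842/576 = 98.68 kN.
Vertical equilibrium: R_P = ΣP − R_Q = 229.6 − 98.68 = 130.9 kN.

R_P = 130.9 kN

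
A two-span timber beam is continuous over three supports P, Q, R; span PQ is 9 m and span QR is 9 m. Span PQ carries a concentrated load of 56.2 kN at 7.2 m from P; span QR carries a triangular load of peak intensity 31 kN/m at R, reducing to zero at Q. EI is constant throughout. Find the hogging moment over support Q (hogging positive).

Release continuity at Q by inserting a hinge; the redundant is the internal moment M_Q. The primary structure is two simply-supported spans PQ and QR.
Rotations at Q on the released spans (each span's end-slope, ×1/EI):
  span PQ: point load 56.2 at a = 7.2: Pab(L + a)/(6LEI) = 218.5/EI
  span QR: triangular load, peak 31: 7w₀L³/(360EI) = 439.4/EI
  relative rotation θ_0 = (218.5 + 439.4)/EI = 657.9/EI
A unit hogging moment at Q produces rotation L₁/(3EI) + L₂/(3EI) = 6/EI.
Slope continuity at Q: θ_0 = M_Q·6/EI, so M_Q = 657.9/6 = 109.7 kN·m (hogging).

M_Q = 109.7 kN·m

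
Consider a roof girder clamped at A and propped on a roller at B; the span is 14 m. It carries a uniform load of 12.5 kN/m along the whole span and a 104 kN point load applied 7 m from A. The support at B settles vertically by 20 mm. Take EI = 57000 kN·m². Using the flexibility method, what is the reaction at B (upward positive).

Take the reaction at B as the redundant and release it; the primary structure is a cantilever fixed at A.
Deflection at B on the released cantilever, summing each load's contribution:
  UDL 12.5: wL⁴/(8EI) = 60025/EI
  point load 104 at a = 7: Pa²(3L − a)/(6EI) = 29727/EI
  δ_0 = 89752/EI
Tip deflection under a unit load at B: L³/(3EI) = 914.7/EI.
With EI = 57000 kN·m²: δ_0 = 1.5746 m and δ_{BB} = 0.016047 m/kN.
Compatibility — the beam at B must follow the support down by 0.02 m: δ_0 − R_B·δ_{BB} = 0.02, so R_B = (1.5746 − 0.02)/0.016047 = 96.88 kN.

R_B = 96.88 kN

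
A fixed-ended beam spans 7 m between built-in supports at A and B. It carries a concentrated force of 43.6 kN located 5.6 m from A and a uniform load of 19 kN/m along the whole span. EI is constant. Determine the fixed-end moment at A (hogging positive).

Take the two fixed-end moments M_A, M_B as redundants; the released structure is the simple span AB.
End rotations of the released simple span under the applied load (×1/EI):
  at A: point load 43.6 at a = 5.6: Pab(L + b)/(6LEI) = 68.36/EI
  at B: point load 43.6 at a = 5.6: Pab(L + a)/(6LEI) = 102.5/EI
  at A: UDL 19: wL³/(24EI) = 271.5/EI
  at B: UDL 19: wL³/(24EI) = 271.5/EI
  θ_A0 = 339.9/EI,  θ_B0 = 374.1/EI
Flexibility coefficients: a unit moment at one end gives L/(3EI) there and L/(6EI) at the far end, so f₁₁ = f₂₂ = 2.333/EI and f₁₂ = f₂₁ = 1.167/EI.
Compatibility — zero rotation at each built-in end:
  2.333 M_A + 1.167 M_B = 339.9
  1.167 M_A + 2.333 M_B = 374.1
Solving the pair gives M_A = 87.35 kN·m and M_B = 116.6 kN·m (hogging).

M_A = 87.35 kN·m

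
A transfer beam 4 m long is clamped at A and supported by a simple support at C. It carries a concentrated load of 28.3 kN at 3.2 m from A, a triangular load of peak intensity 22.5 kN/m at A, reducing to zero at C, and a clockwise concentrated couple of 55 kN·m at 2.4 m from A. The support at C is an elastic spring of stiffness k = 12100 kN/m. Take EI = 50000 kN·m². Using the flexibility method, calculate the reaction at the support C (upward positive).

Take the reaction at C as the redundant and release it; the primary structure is a cantilever fixed at A.
Downward deflection at the released point C due to the loads:
  point load 28.3 at a = 3.2: Pa²(3L − a)/(6EI) = 425/EI
  triangular load, peak 22.5 at the fixed end: w₀L⁴/(30EI) = 192/EI
  clockwise couple 55 at a = 2.4: M₀a(2L − a)/(2EI) = 369.6/EI
  δ_0 = 986.6/EI
Flexibility coefficient — unit upward force at C: δ_{CC} = L³/(3EI) = 21.33/EI.
With EI = 50000 kN·m²: δ_0 = 0.019733 m and δ_{CC} = 0.000427 m/kN.
Compatibility — the spring shortens by R_C/k under the reaction it provides: δ_0 − R_C·δ_{CC} = R_C/k. With 1/k = 0.000083 m/kN, R_C = δ_0 / (δ_{CC} + 1/k) = 0.019733 / (0.000427 + 0.000083) = 38.74 kN.

R_C = 38.74 kN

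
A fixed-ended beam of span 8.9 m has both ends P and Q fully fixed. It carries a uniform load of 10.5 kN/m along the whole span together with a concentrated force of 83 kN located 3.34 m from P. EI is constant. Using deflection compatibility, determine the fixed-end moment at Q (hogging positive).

M_Q = 134.3 kN·m

Release both end moments; the primary structure is a simply-supported span PQ with redundants M_P and M_Q.
On the primary (simply-supported) span, the end slopes from the loading are:
  at P: UDL 10.5: wL³/(24EI) = 308.4/EI
  at Q: UDL 10.5: wL³/(24EI) = 308.4/EI
  at P: point load 83 at a = 3.34: Pab(L + b)/(6LEI) = 417.4/EI
  at Q: point load 83 at a = 3.34: Pab(L + a)/(6LEI) = 353.3/EI
  θ_P0 = 725.8/EI,  θ_Q0 = 661.7/EI
Flexibility coefficients: a unit moment at one end gives L/(3EI) there and L/(6EI) at the far end, so f₁₁ = f₂₂ = 2.967/EI and f₁₂ = f₂₁ = 1.483/EI.
Compatibility — zero rotation at each built-in end:
  2.967 M_P + 1.483 M_Q = 725.8
  1.483 M_P + 2.967 M_Q = 661.7
Solving the pair gives M_P = 177.5 kN·m and M_Q = 134.3 kN·m (hogging).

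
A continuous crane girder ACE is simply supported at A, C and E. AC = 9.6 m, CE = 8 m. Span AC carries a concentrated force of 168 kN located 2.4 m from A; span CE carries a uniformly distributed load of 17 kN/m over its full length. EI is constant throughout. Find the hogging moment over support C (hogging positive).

M_C = 164.9 kN·m

Insert a hinge at C; M_C is the redundant, and each span becomes simply supported.
Rotations at C on the released spans (each span's end-slope, ×1/EI):
  span AC: point load 168 at a = 2.4: Pab(L + a)/(6LEI) = 604.8/EI
  span CE: UDL 17: wL³/(24EI) = 362.7/EI
  relative rotation θ_0 = (604.8 + 362.7)/EI = 967.5/EI
A unit hogging moment at C produces rotation L₁/(3EI) + L₂/(3EI) = 5.867/EI.
Compatibility: M_C·(L₁+L₂)/(3EI) = θ_0, giving M_C = 164.9 kN·m (hogging).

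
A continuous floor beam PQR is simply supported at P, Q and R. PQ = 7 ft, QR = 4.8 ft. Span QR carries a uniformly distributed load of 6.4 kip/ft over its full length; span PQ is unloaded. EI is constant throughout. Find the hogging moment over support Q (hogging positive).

Insert a hinge at Q; M_Q is the redundant, and each span becomes simply supported.
Rotations at Q on the released spans (each span's end-slope, ×1/EI):
  span QR: UDL 6.4: wL³/(24EI) = 29.49/EI
  relative rotation θ_0 = (0 + 29.49)/EI = 29.49/EI
A unit hogging moment at Q produces rotation L₁/(3EI) + L₂/(3EI) = 3.933/EI.
Slope continuity at Q: θ_0 = M_Q·3.933/EI, so M_Q = 29.49/3.933 = 7.498 kip·ft (hogging).

M_Q = 7.498 kip·ft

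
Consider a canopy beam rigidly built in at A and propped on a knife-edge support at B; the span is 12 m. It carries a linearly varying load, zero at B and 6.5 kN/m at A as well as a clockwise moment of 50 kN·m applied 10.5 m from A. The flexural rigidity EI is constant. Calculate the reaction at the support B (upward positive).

R_B = 13.95 kN

Remove the prop at B; the released (primary) structure is a cantilever built in at A.
Deflection at B on the released cantilever, summing each load's contribution:
  triangular load, peak 6.5 at the fixed end: w₀L⁴/(30EI) = 4493/EI
  clockwise couple 50 at a = 10.5: M₀a(2L − a)/(2EI) = 3544/EI
  δ_0 = 8037/EI
Tip deflection under a unit load at B: L³/(3EI) = 576/EI.
Compatibility at B: δ_0 − R_B·δ_{BB} = 0, so R_B = 8037/576 = 13.95 kN.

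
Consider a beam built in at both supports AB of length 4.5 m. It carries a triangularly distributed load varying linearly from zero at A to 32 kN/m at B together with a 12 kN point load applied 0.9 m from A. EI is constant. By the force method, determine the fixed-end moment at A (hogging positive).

M_A = 28.51 kN·m

Release both end moments; the primary structure is a simply-supported span AB with redundants M_A and M_B.
End rotations of the released simple span under the applied load (×1/EI):
  at A: triangular load, peak 32: 7w₀L³/(360EI) = 56.7/EI
  at B: triangular load, peak 32: w₀L³/(45EI) = 64.8/EI
  at A: point load 12 at a = 0.9: Pab(L + b)/(6LEI) = 11.66/EI
  at B: point load 12 at a = 0.9: Pab(L + a)/(6LEI) = 7.776/EI
  θ_A0 = 68.36/EI,  θ_B0 = 72.58/EI
Flexibility coefficients: a unit moment at one end gives L/(3EI) there and L/(6EI) at the far end, so f₁₁ = f₂₂ = 1.5/EI and f₁₂ = f₂₁ = 0.75/EI.
Compatibility — zero rotation at each built-in end:
  1.5 M_A + 0.75 M_B = 68.36
  0.75 M_A + 1.5 M_B = 72.58
Solving the pair gives M_A = 28.51 kN·m and M_B = 34.13 kN·m (hogging).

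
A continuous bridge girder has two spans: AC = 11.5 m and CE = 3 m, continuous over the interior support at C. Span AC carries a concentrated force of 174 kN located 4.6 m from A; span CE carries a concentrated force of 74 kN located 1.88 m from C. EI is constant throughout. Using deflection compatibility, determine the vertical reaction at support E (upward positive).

Release continuity at C by inserting a hinge; the redundant is the internal moment M_C. The primary structure is two simply-supported spans AC and CE.
End slopes at the hinge C, treating each span as simply supported:
  span AC: point load 174 at a = 4.6: Pab(L + a)/(6LEI) = 1289/EI
  span CE: point load 74 at a = 1.88: Pab(L + b)/(6LEI) = 35.66/EI
  relative rotation θ_0 = (1289 + 35.66)/EI = 1324/EI
A unit hogging moment at C produces rotation L₁/(3EI) + L₂/(3EI) = 4.833/EI.
Slope continuity at C: θ_0 = M_C·4.833/EI, so M_C = 1324/4.833 = 274 kN·m (hogging).
Span CE, ΣM about E: R_C^{CE}·3 = 82.88 + 274, so R_C^{CE} = 119 kN and R_E = 74 − 119 = -44.96 kN.

R_E = -44.96 kN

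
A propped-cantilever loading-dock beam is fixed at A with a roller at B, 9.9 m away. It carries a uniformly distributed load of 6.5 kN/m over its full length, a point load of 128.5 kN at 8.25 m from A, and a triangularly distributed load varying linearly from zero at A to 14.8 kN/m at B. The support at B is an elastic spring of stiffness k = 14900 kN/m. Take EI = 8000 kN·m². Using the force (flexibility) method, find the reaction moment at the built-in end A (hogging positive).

Remove the prop at B; the released (primary) structure is a cantilever built in at A.
Downward deflection at the released point B due to the loads:
  UDL 6.5: wL⁴/(8EI) = 7805/EI
  point load 128.5 at a = 8.25: Pa²(3L − a)/(6EI) = 31267/EI
  triangular load, peak 14.8 at the free end: 11w₀L⁴/(120EI) = 13032/EI
  δ_0 = 52104/EI
Tip deflection under a unit load at B: L³/(3EI) = 323.4/EI.
With EI = 8000 kN·m²: δ_0 = 6.513 m and δ_{BB} = 0.040429 m/kN.
Compatibility — the spring shortens by R_B/k under the reaction it provides: δ_0 − R_B·δ_{BB} = R_B/k. With 1/k = 0.000067 m/kN, R_B = δ_0 / (δ_{BB} + 1/k) = 6.513 / (0.040429 + 0.000067) = 160.8 kN.
Moment equilibrium about A: M_A = Σ(load moments about A) − R_B·L = 1862 − 160.8×9.9 = 270 kN·m.

M_A = 270 kN·m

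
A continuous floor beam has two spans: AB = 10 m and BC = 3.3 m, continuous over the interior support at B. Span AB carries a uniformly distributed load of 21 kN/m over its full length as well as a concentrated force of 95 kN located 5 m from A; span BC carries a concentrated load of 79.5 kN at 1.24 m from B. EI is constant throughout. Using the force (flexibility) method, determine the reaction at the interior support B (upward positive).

Take M_B as the redundant. Released structure: two simple spans AB and BC with a hinge at B.
Discontinuity in slope at B on the released structure — sum the simple-span end rotations:
  span AB: UDL 21: wL³/(24EI) = 875/EI
  span AB: point load 95 at a = 5: Pab(L + a)/(6LEI) = 593.8/EI
  span BC: point load 79.5 at a = 1.24: Pab(L + b)/(6LEI) = 54.97/EI
  relative rotation θ_0 = (1469 + 54.97)/EI = 1524/EI
A unit hogging moment at B produces rotation L₁/(3EI) + L₂/(3EI) = 4.433/EI.
Compatibility: M_B·(L₁+L₂)/(3EI) = θ_0, giving M_B = 343.7 kN·m (hogging).
Span AB, ΣM about A with M_B applied at B: R_B^{AB}·10 = 1525 + 343.7, so R_B^{AB} = 186.9 kN and R_A = 305 − 186.9 = 118.1 kN.
Span BC, ΣM about C: R_B^{BC}·3.3 = 163.8 + 343.7, so R_B^{BC} = 153.8 kN and R_C = 79.5 − 153.8 = -74.28 kN.
R_B = 186.9 + 153.8 = 340.6 kN.

R_B = 340.6 kN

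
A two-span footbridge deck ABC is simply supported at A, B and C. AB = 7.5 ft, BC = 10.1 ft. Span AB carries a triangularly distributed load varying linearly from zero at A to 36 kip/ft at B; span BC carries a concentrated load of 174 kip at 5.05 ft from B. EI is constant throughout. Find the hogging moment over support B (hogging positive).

M_B = 246.6 kip·ft

Insert a hinge at B; M_B is the redundant, and each span becomes simply supported.
End slopes at the hinge B, treating each span as simply supported:
  span AB: triangular load, peak 36: w₀L³/(45EI) = 337.5/EI
  span BC: point load 174 at a = 5.05: Pab(L + b)/(6LEI) = 1109/EI
  relative rotation θ_0 = (337.5 + 1109)/EI = 1447/EI
A unit hogging moment at B produces rotation L₁/(3EI) + L₂/(3EI) = 5.867/EI.
Slope continuity at B: θ_0 = M_B·5.867/EI, so M_B = 1447/5.867 = 246.6 kip·ft (hogging).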